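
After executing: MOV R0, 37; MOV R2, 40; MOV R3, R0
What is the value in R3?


Register state trace:
  MOV R0, 37  → R0 = 37
  MOV R2, 40  → R2 = 40
  MOV R3, R0  → R3 = 37
Final: R3 = 37

37


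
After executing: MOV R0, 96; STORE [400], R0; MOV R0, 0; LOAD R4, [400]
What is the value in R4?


Register and memory trace:
  MOV R0, 96  → R0 = 96
  STORE [400], R0  → mem[400] = 96
  MOV R0, 0  → R0 = 0
  LOAD R4, [400]  → R4 = mem[400] = 96
Final: R4 = 96

96


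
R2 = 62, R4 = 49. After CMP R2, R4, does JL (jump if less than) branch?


Trace:
  R2 = 62, R4 = 49
  CMP R2, R4  → compares 62 vs 49
  JL checks: is 62 less than 49?
  62 > 49, so condition is false
Branch taken: No

No


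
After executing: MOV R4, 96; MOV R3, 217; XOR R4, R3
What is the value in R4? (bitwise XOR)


Register state trace:
  MOV R4, 96  → R4 = 96 (0b01100000)
  MOV R3, 217  → R3 = 217 (0b11011001)
  XOR R4, R3  → R4 = 96 XOR 217 = 185 (0b10111001)
Final: R4 = 185

185


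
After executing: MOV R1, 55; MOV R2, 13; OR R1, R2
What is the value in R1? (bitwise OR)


Register state trace:
  MOV R1, 55  → R1 = 55 (0b00110111)
  MOV R2, 13  → R2 = 13 (0b00001101)
  OR R1, R2   → R1 = 55 OR 13 = 63 (0b00111111)
Final: R1 = 63

63


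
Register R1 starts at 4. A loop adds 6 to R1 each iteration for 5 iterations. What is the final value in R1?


Starting value: R1 = 4
  Iter 1: R1 = 4 + 6 = 10
  Iter 2: R1 = 10 + 6 = 16
  Iter 3: R1 = 16 + 6 = 22
  Iter 4: R1 = 22 + 6 = 28
  Iter 5: R1 = 28 + 6 = 34
Final: R1 = 34

34


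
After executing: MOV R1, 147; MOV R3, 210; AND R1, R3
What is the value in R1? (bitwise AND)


Register state trace:
  MOV R1, 147  → R1 = 147 (0b10010011)
  MOV R3, 210  → R3 = 210 (0b11010010)
  AND R1, R3  → R1 = 147 AND 210 = 146 (0b10010010)
Final: R1 = 146

146


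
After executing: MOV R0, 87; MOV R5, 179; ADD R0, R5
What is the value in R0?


Register state trace:
  MOV R0, 87  → R0 = 87
  MOV R5, 179  → R5 = 179
  ADD R0, R5  → R0 = 87 + 179 = 266
Final: R0 = 266

266


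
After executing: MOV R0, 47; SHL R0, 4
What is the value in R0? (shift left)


Register state trace:
  MOV R0, 47  → R0 = 47
  SHL R0, 4  → R0 = 47 << 4 = 47 * 2^4 = 752
Final: R0 = 752

752


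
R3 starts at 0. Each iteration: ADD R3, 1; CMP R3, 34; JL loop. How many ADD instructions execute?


Loop trace (R3 starts at 0, target 34, step 1):
  ADD #1: R3 = 0 + 1 = 1  → 1 < 34, loop
  ADD #2: R3 = 1 + 1 = 2  → 2 < 34, loop
  ADD #3: R3 = 2 + 1 = 3  → 3 < 34, loop
  ADD #4: R3 = 3 + 1 = 4  → 4 < 34, loop
  ADD #5: R3 = 4 + 1 = 5  → 5 < 34, loop
  ADD #6: R3 = 5 + 1 = 6  → 6 < 34, loop
  ADD #7: R3 = 6 + 1 = 7  → 7 < 34, loop
  ADD #8: R3 = 7 + 1 = 8  → 8 < 34, loop
  ADD #9: R3 = 8 + 1 = 9  → 9 < 34, loop
  ADD #10: R3 = 9 + 1 = 10  → 10 < 34, loop
  ADD #11: R3 = 10 + 1 = 11  → 11 < 34, loop
  ADD #12: R3 = 11 + 1 = 12  → 12 < 34, loop
  ADD #13: R3 = 12 + 1 = 13  → 13 < 34, loop
  ADD #14: R3 = 13 + 1 = 14  → 14 < 34, loop
  ADD #15: R3 = 14 + 1 = 15  → 15 < 34, loop
  ADD #16: R3 = 15 + 1 = 16  → 16 < 34, loop
  ADD #17: R3 = 16 + 1 = 17  → 17 < 34, loop
  ADD #18: R3 = 17 + 1 = 18  → 18 < 34, loop
  ADD #19: R3 = 18 + 1 = 19  → 19 < 34, loop
  ADD #20: R3 = 19 + 1 = 20  → 20 < 34, loop
  ADD #21: R3 = 20 + 1 = 21  → 21 < 34, loop
  ADD #22: R3 = 21 + 1 = 22  → 22 < 34, loop
  ADD #23: R3 = 22 + 1 = 23  → 23 < 34, loop
  ADD #24: R3 = 23 + 1 = 24  → 24 < 34, loop
  ADD #25: R3 = 24 + 1 = 25  → 25 < 34, loop
  ADD #26: R3 = 25 + 1 = 26  → 26 < 34, loop
  ADD #27: R3 = 26 + 1 = 27  → 27 < 34, loop
  ADD #28: R3 = 27 + 1 = 28  → 28 < 34, loop
  ADD #29: R3 = 28 + 1 = 29  → 29 < 34, loop
  ADD #30: R3 = 29 + 1 = 30  → 30 < 34, loop
  ADD #31: R3 = 30 + 1 = 31  → 31 < 34, loop
  ADD #32: R3 = 31 + 1 = 32  → 32 < 34, loop
  ADD #33: R3 = 32 + 1 = 33  → 33 < 34, loop
  ADD #34: R3 = 33 + 1 = 34  → 34 >= 34, exit
Total ADD instructions: 34

34


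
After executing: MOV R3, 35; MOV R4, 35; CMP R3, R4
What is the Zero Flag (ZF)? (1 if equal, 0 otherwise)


Register state trace:
  MOV R3, 35  → R3 = 35
  MOV R4, 35  → R4 = 35
  CMP R3, R4  → computes 35 - 35 = 0
  Result is zero, so values are equal
ZF = 1

1


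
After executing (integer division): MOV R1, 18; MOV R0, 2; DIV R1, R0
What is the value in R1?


Register state trace:
  MOV R1, 18  → R1 = 18
  MOV R0, 2  → R0 = 2
  DIV R1, R0  → R1 = 18 // 2 = 9
Final: R1 = 9

9


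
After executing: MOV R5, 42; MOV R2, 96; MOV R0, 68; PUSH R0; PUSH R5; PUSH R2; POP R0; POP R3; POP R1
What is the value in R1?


Stack trace (top is rightmost):
  MOV R5, 42  → R5 = 42
  MOV R2, 96  → R2 = 96
  MOV R0, 68  → R0 = 68
  PUSH R0  → stack: [68]
  PUSH R5  → stack: [68, 42]
  PUSH R2  → stack: [68, 42, 96]
  POP R0  → R0 = 96, stack: [68, 42]
  POP R3  → R3 = 42, stack: [68]
  POP R1  → R1 = 68, stack: []
Final: R1 = 68

68


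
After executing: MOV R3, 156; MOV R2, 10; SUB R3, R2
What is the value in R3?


Register state trace:
  MOV R3, 156  → R3 = 156
  MOV R2, 10  → R2 = 10
  SUB R3, R2  → R3 = 156 - 10 = 146
Final: R3 = 146

146


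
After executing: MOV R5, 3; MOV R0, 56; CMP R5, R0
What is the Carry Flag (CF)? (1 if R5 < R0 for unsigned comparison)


Register state trace:
  MOV R5, 3  → R5 = 3
  MOV R0, 56  → R0 = 56
  CMP R5, R0  → unsigned 3 - 56: borrow occurs
  3 < 56, so CF = 1
CF = 1

1


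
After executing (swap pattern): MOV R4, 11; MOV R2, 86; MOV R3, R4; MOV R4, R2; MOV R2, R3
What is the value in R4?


Register state trace (swap pattern):
  MOV R4, 11  → R4 = 11
  MOV R2, 86  → R2 = 86
  MOV R3, R4  → R3 = 11  (save R4)
  MOV R4, R2  → R4 = 86  (R4 gets R2's value)
  MOV R2, R3  → R2 = 11  (R2 gets saved value)
Final: R4 = 86

86


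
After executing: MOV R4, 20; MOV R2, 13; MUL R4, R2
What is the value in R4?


Register state trace:
  MOV R4, 20  → R4 = 20
  MOV R2, 13  → R2 = 13
  MUL R4, R2  → R4 = 20 * 13 = 260
Final: R4 = 260

260


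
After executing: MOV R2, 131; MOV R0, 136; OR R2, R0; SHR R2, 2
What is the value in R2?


Register state trace:
  MOV R2, 131  → R2 = 131 (0b10000011)
  MOV R0, 136  → R0 = 136 (0b10001000)
  OR R2, R0  → R2 = 131 OR 136 = 139 (0b10001011)
  SHR R2, 2  → R2 = 139 >> 2 = 34
Final: R2 = 34

34


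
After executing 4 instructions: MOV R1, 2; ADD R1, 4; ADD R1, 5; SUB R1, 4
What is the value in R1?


Register state trace:
  MOV R1, 2  → R1 = 2
  ADD R1, 4  → R1 = 2 + 4 = 6
  ADD R1, 5  → R1 = 6 + 5 = 11
  SUB R1, 4  → R1 = 11 - 4 = 7
Final: R1 = 7

7


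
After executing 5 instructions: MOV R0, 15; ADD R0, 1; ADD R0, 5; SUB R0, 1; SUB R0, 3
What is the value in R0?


Register state trace:
  MOV R0, 15  → R0 = 15
  ADD R0, 1  → R0 = 15 + 1 = 16
  ADD R0, 5  → R0 = 16 + 5 = 21
  SUB R0, 1  → R0 = 21 - 1 = 20
  SUB R0, 3  → R0 = 20 - 3 = 17
Final: R0 = 17

17


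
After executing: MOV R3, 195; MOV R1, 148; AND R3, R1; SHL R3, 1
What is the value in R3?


Register state trace:
  MOV R3, 195  → R3 = 195 (0b11000011)
  MOV R1, 148  → R1 = 148 (0b10010100)
  AND R3, R1  → R3 = 195 AND 148 = 128 (0b10000000)
  SHL R3, 1  → R3 = 128 << 1 = 256
Final: R3 = 256

256


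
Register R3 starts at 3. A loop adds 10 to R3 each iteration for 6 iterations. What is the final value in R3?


Starting value: R3 = 3
  Iter 1: R3 = 3 + 10 = 13
  Iter 2: R3 = 13 + 10 = 23
  Iter 3: R3 = 23 + 10 = 33
  Iter 4: R3 = 33 + 10 = 43
  Iter 5: R3 = 43 + 10 = 53
  Iter 6: R3 = 53 + 10 = 63
Final: R3 = 63

63


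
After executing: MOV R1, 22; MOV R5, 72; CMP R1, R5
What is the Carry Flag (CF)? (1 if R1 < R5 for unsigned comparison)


Register state trace:
  MOV R1, 22  → R1 = 22
  MOV R5, 72  → R5 = 72
  CMP R1, R5  → unsigned 22 - 72: borrow occurs
  22 < 72, so CF = 1
CF = 1

1


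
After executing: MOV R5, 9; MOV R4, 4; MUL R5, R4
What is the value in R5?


Register state trace:
  MOV R5, 9  → R5 = 9
  MOV R4, 4  → R4 = 4
  MUL R5, R4  → R5 = 9 * 4 = 36
Final: R5 = 36

36


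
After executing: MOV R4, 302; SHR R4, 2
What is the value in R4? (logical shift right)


Register state trace:
  MOV R4, 302  → R4 = 302
  SHR R4, 2  → R4 = 302 >> 2 = 302 // 2^2 = 75
Final: R4 = 75

75


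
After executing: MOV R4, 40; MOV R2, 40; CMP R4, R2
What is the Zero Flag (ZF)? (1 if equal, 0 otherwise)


Register state trace:
  MOV R4, 40  → R4 = 40
  MOV R2, 40  → R2 = 40
  CMP R4, R2  → computes 40 - 40 = 0
  Result is zero, so values are equal
ZF = 1

1


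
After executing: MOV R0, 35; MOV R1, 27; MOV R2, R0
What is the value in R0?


Register state trace:
  MOV R0, 35  → R0 = 35
  MOV R1, 27  → R1 = 27
  MOV R2, R0  → R2 = 35
Final: R0 = 35

35


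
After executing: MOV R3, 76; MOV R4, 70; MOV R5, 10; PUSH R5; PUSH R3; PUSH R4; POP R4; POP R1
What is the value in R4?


Stack trace (top is rightmost):
  MOV R3, 76  → R3 = 76
  MOV R4, 70  → R4 = 70
  MOV R5, 10  → R5 = 10
  PUSH R5  → stack: [10]
  PUSH R3  → stack: [10, 76]
  PUSH R4  → stack: [10, 76, 70]
  POP R4  → R4 = 70, stack: [10, 76]
  POP R1  → R1 = 76, stack: [10]
Final: R4 = 70

70


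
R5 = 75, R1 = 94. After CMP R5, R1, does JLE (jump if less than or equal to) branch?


Trace:
  R5 = 75, R1 = 94
  CMP R5, R1  → compares 75 vs 94
  JLE checks: is 75 less than or equal to 94?
  75 < 94, so condition is true
Branch taken: Yes

Yes


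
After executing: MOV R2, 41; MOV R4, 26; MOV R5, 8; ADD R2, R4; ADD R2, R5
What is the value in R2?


Register state trace:
  MOV R2, 41  → R2 = 41
  MOV R4, 26  → R4 = 26
  MOV R5, 8  → R5 = 8
  ADD R2, R4  → R2 = 41 + 26 = 67
  ADD R2, R5  → R2 = 67 + 8 = 75
Final: R2 = 75

75


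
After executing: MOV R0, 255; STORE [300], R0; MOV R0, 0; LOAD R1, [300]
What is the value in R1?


Register and memory trace:
  MOV R0, 255  → R0 = 255
  STORE [300], R0  → mem[300] = 255
  MOV R0, 0  → R0 = 0
  LOAD R1, [300]  → R1 = mem[300] = 255
Final: R1 = 255

255


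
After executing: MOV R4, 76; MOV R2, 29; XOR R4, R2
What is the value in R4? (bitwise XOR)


Register state trace:
  MOV R4, 76  → R4 = 76 (0b01001100)
  MOV R2, 29  → R2 = 29 (0b00011101)
  XOR R4, R2  → R4 = 76 XOR 29 = 81 (0b01010001)
Final: R4 = 81

81


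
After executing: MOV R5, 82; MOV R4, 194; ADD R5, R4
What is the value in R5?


Register state trace:
  MOV R5, 82  → R5 = 82
  MOV R4, 194  → R4 = 194
  ADD R5, R4  → R5 = 82 + 194 = 276
Final: R5 = 276

276


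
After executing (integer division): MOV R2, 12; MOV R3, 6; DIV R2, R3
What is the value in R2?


Register state trace:
  MOV R2, 12  → R2 = 12
  MOV R3, 6  → R3 = 6
  DIV R2, R3  → R2 = 12 // 6 = 2
Final: R2 = 2

2


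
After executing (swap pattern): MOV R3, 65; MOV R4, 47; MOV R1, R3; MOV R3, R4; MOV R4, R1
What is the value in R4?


Register state trace (swap pattern):
  MOV R3, 65  → R3 = 65
  MOV R4, 47  → R4 = 47
  MOV R1, R3  → R1 = 65  (save R3)
  MOV R3, R4  → R3 = 47  (R3 gets R4's value)
  MOV R4, R1  → R4 = 65  (R4 gets saved value)
Final: R4 = 65

65


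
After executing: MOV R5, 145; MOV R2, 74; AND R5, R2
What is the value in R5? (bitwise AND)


Register state trace:
  MOV R5, 145  → R5 = 145 (0b10010001)
  MOV R2, 74  → R2 = 74 (0b01001010)
  AND R5, R2  → R5 = 145 AND 74 = 0 (0b00000000)
Final: R5 = 0

0


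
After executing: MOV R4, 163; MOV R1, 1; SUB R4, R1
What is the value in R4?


Register state trace:
  MOV R4, 163  → R4 = 163
  MOV R1, 1  → R1 = 1
  SUB R4, R1  → R4 = 163 - 1 = 162
Final: R4 = 162

162


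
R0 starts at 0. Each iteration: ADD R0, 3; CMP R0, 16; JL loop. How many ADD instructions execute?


Loop trace (R0 starts at 0, target 16, step 3):
  ADD #1: R0 = 0 + 3 = 3  → 3 < 16, loop
  ADD #2: R0 = 3 + 3 = 6  → 6 < 16, loop
  ADD #3: R0 = 6 + 3 = 9  → 9 < 16, loop
  ADD #4: R0 = 9 + 3 = 12  → 12 < 16, loop
  ADD #5: R0 = 12 + 3 = 15  → 15 < 16, loop
  ADD #6: R0 = 15 + 3 = 18  → 18 >= 16, exit
Total ADD instructions: 6

6


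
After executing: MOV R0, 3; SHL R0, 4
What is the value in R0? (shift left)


Register state trace:
  MOV R0, 3  → R0 = 3
  SHL R0, 4  → R0 = 3 << 4 = 3 * 2^4 = 48
Final: R0 = 48

48


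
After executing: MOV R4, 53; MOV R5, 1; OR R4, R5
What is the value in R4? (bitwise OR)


Register state trace:
  MOV R4, 53  → R4 = 53 (0b00110101)
  MOV R5, 1  → R5 = 1 (0b00000001)
  OR R4, R5   → R4 = 53 OR 1 = 53 (0b00110101)
Final: R4 = 53

53


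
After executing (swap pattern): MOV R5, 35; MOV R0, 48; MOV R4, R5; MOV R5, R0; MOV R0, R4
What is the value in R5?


Register state trace (swap pattern):
  MOV R5, 35  → R5 = 35
  MOV R0, 48  → R0 = 48
  MOV R4, R5  → R4 = 35  (save R5)
  MOV R5, R0  → R5 = 48  (R5 gets R0's value)
  MOV R0, R4  → R0 = 35  (R0 gets saved value)
Final: R5 = 48

48


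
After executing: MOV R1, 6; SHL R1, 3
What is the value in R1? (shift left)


Register state trace:
  MOV R1, 6  → R1 = 6
  SHL R1, 3  → R1 = 6 << 3 = 6 * 2^3 = 48
Final: R1 = 48

48


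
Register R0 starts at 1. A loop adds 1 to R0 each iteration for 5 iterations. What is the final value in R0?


Starting value: R0 = 1
  Iter 1: R0 = 1 + 1 = 2
  Iter 2: R0 = 2 + 1 = 3
  Iter 3: R0 = 3 + 1 = 4
  Iter 4: R0 = 4 + 1 = 5
  Iter 5: R0 = 5 + 1 = 6
Final: R0 = 6

6


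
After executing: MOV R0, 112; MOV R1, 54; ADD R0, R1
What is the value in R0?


Register state trace:
  MOV R0, 112  → R0 = 112
  MOV R1, 54  → R1 = 54
  ADD R0, R1  → R0 = 112 + 54 = 166
Final: R0 = 166

166


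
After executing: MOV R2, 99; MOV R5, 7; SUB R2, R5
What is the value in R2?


Register state trace:
  MOV R2, 99  → R2 = 99
  MOV R5, 7  → R5 = 7
  SUB R2, R5  → R2 = 99 - 7 = 92
Final: R2 = 92

92


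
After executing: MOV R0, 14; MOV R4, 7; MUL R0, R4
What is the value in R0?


Register state trace:
  MOV R0, 14  → R0 = 14
  MOV R4, 7  → R4 = 7
  MUL R0, R4  → R0 = 14 * 7 = 98
Final: R0 = 98

98


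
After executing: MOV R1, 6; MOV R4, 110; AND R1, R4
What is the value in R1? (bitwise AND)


Register state trace:
  MOV R1, 6  → R1 = 6 (0b00000110)
  MOV R4, 110  → R4 = 110 (0b01101110)
  AND R1, R4  → R1 = 6 AND 110 = 6 (0b00000110)
Final: R1 = 6

6


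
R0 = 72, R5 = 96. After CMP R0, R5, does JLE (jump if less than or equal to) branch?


Trace:
  R0 = 72, R5 = 96
  CMP R0, R5  → compares 72 vs 96
  JLE checks: is 72 less than or equal to 96?
  72 < 96, so condition is true
Branch taken: Yes

Yes


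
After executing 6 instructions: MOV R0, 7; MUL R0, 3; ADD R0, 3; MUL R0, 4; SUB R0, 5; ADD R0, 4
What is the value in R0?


Register state trace:
  MOV R0, 7  → R0 = 7
  MUL R0, 3  → R0 = 7 * 3 = 21
  ADD R0, 3  → R0 = 21 + 3 = 24
  MUL R0, 4  → R0 = 24 * 4 = 96
  SUB R0, 5  → R0 = 96 - 5 = 91
  ADD R0, 4  → R0 = 91 + 4 = 95
Final: R0 = 95

95


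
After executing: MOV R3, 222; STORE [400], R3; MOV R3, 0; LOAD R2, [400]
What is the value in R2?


Register and memory trace:
  MOV R3, 222  → R3 = 222
  STORE [400], R3  → mem[400] = 222
  MOV R3, 0  → R3 = 0
  LOAD R2, [400]  → R2 = mem[400] = 222
Final: R2 = 222

222


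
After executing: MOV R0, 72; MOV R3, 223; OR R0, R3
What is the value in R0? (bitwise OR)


Register state trace:
  MOV R0, 72  → R0 = 72 (0b01001000)
  MOV R3, 223  → R3 = 223 (0b11011111)
  OR R0, R3   → R0 = 72 OR 223 = 223 (0b11011111)
Final: R0 = 223

223


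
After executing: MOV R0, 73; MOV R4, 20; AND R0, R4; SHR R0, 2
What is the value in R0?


Register state trace:
  MOV R0, 73  → R0 = 73 (0b01001001)
  MOV R4, 20  → R4 = 20 (0b00010100)
  AND R0, R4  → R0 = 73 AND 20 = 0 (0b00000000)
  SHR R0, 2  → R0 = 0 >> 2 = 0
Final: R0 = 0

0


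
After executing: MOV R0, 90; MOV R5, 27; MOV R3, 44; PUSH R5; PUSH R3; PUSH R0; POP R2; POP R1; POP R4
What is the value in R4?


Stack trace (top is rightmost):
  MOV R0, 90  → R0 = 90
  MOV R5, 27  → R5 = 27
  MOV R3, 44  → R3 = 44
  PUSH R5  → stack: [27]
  PUSH R3  → stack: [27, 44]
  PUSH R0  → stack: [27, 44, 90]
  POP R2  → R2 = 90, stack: [27, 44]
  POP R1  → R1 = 44, stack: [27]
  POP R4  → R4 = 27, stack: []
Final: R4 = 27

27


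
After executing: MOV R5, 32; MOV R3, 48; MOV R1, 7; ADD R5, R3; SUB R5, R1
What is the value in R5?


Register state trace:
  MOV R5, 32  → R5 = 32
  MOV R3, 48  → R3 = 48
  MOV R1, 7  → R1 = 7
  ADD R5, R3  → R5 = 32 + 48 = 80
  SUB R5, R1  → R5 = 80 - 7 = 73
Final: R5 = 73

73


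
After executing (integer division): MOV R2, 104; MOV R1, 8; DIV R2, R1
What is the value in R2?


Register state trace:
  MOV R2, 104  → R2 = 104
  MOV R1, 8  → R1 = 8
  DIV R2, R1  → R2 = 104 // 8 = 13
Final: R2 = 13

13


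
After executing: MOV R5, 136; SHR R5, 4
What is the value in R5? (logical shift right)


Register state trace:
  MOV R5, 136  → R5 = 136
  SHR R5, 4  → R5 = 136 >> 4 = 136 // 2^4 = 8
Final: R5 = 8

8


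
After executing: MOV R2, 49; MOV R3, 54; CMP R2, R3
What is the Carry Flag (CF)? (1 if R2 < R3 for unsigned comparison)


Register state trace:
  MOV R2, 49  → R2 = 49
  MOV R3, 54  → R3 = 54
  CMP R2, R3  → unsigned 49 - 54: borrow occurs
  49 < 54, so CF = 1
CF = 1

1


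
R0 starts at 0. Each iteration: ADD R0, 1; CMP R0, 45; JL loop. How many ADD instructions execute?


Loop trace (R0 starts at 0, target 45, step 1):
  ADD #1: R0 = 0 + 1 = 1  → 1 < 45, loop
  ADD #2: R0 = 1 + 1 = 2  → 2 < 45, loop
  ADD #3: R0 = 2 + 1 = 3  → 3 < 45, loop
  ADD #4: R0 = 3 + 1 = 4  → 4 < 45, loop
  ADD #5: R0 = 4 + 1 = 5  → 5 < 45, loop
  ADD #6: R0 = 5 + 1 = 6  → 6 < 45, loop
  ADD #7: R0 = 6 + 1 = 7  → 7 < 45, loop
  ADD #8: R0 = 7 + 1 = 8  → 8 < 45, loop
  ADD #9: R0 = 8 + 1 = 9  → 9 < 45, loop
  ADD #10: R0 = 9 + 1 = 10  → 10 < 45, loop
  ADD #11: R0 = 10 + 1 = 11  → 11 < 45, loop
  ADD #12: R0 = 11 + 1 = 12  → 12 < 45, loop
  ADD #13: R0 = 12 + 1 = 13  → 13 < 45, loop
  ADD #14: R0 = 13 + 1 = 14  → 14 < 45, loop
  ADD #15: R0 = 14 + 1 = 15  → 15 < 45, loop
  ADD #16: R0 = 15 + 1 = 16  → 16 < 45, loop
  ADD #17: R0 = 16 + 1 = 17  → 17 < 45, loop
  ADD #18: R0 = 17 + 1 = 18  → 18 < 45, loop
  ADD #19: R0 = 18 + 1 = 19  → 19 < 45, loop
  ADD #20: R0 = 19 + 1 = 20  → 20 < 45, loop
  ADD #21: R0 = 20 + 1 = 21  → 21 < 45, loop
  ADD #22: R0 = 21 + 1 = 22  → 22 < 45, loop
  ADD #23: R0 = 22 + 1 = 23  → 23 < 45, loop
  ADD #24: R0 = 23 + 1 = 24  → 24 < 45, loop
  ADD #25: R0 = 24 + 1 = 25  → 25 < 45, loop
  ADD #26: R0 = 25 + 1 = 26  → 26 < 45, loop
  ADD #27: R0 = 26 + 1 = 27  → 27 < 45, loop
  ADD #28: R0 = 27 + 1 = 28  → 28 < 45, loop
  ADD #29: R0 = 28 + 1 = 29  → 29 < 45, loop
  ADD #30: R0 = 29 + 1 = 30  → 30 < 45, loop
  ADD #31: R0 = 30 + 1 = 31  → 31 < 45, loop
  ADD #32: R0 = 31 + 1 = 32  → 32 < 45, loop
  ADD #33: R0 = 32 + 1 = 33  → 33 < 45, loop
  ADD #34: R0 = 33 + 1 = 34  → 34 < 45, loop
  ADD #35: R0 = 34 + 1 = 35  → 35 < 45, loop
  ADD #36: R0 = 35 + 1 = 36  → 36 < 45, loop
  ADD #37: R0 = 36 + 1 = 37  → 37 < 45, loop
  ADD #38: R0 = 37 + 1 = 38  → 38 < 45, loop
  ADD #39: R0 = 38 + 1 = 39  → 39 < 45, loop
  ADD #40: R0 = 39 + 1 = 40  → 40 < 45, loop
  ADD #41: R0 = 40 + 1 = 41  → 41 < 45, loop
  ADD #42: R0 = 41 + 1 = 42  → 42 < 45, loop
  ADD #43: R0 = 42 + 1 = 43  → 43 < 45, loop
  ADD #44: R0 = 43 + 1 = 44  → 44 < 45, loop
  ADD #45: R0 = 44 + 1 = 45  → 45 >= 45, exit
Total ADD instructions: 45

45


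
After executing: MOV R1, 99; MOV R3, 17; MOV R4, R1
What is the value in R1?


Register state trace:
  MOV R1, 99  → R1 = 99
  MOV R3, 17  → R3 = 17
  MOV R4, R1  → R4 = 99
Final: R1 = 99

99


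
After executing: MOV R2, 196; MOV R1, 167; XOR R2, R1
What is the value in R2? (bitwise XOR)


Register state trace:
  MOV R2, 196  → R2 = 196 (0b11000100)
  MOV R1, 167  → R1 = 167 (0b10100111)
  XOR R2, R1  → R2 = 196 XOR 167 = 99 (0b01100011)
Final: R2 = 99

99


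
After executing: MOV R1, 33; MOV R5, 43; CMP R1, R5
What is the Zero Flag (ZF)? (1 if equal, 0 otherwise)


Register state trace:
  MOV R1, 33  → R1 = 33
  MOV R5, 43  → R5 = 43
  CMP R1, R5  → computes 33 - 43 = -10
  Result is nonzero, so values are not equal
ZF = 0

0


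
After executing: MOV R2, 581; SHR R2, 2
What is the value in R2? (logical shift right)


Register state trace:
  MOV R2, 581  → R2 = 581
  SHR R2, 2  → R2 = 581 >> 2 = 581 // 2^2 = 145
Final: R2 = 145

145


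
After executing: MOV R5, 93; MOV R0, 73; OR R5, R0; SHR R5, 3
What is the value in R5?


Register state trace:
  MOV R5, 93  → R5 = 93 (0b01011101)
  MOV R0, 73  → R0 = 73 (0b01001001)
  OR R5, R0  → R5 = 93 OR 73 = 93 (0b01011101)
  SHR R5, 3  → R5 = 93 >> 3 = 11
Final: R5 = 11

11


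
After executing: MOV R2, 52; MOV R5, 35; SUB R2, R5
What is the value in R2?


Register state trace:
  MOV R2, 52  → R2 = 52
  MOV R5, 35  → R5 = 35
  SUB R2, R5  → R2 = 52 - 35 = 17
Final: R2 = 17

17


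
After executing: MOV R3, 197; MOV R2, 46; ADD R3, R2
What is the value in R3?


Register state trace:
  MOV R3, 197  → R3 = 197
  MOV R2, 46  → R2 = 46
  ADD R3, R2  → R3 = 197 + 46 = 243
Final: R3 = 243

243


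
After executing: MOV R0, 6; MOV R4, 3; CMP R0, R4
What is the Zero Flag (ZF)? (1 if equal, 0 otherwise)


Register state trace:
  MOV R0, 6  → R0 = 6
  MOV R4, 3  → R4 = 3
  CMP R0, R4  → computes 6 - 3 = 3
  Result is nonzero, so values are not equal
ZF = 0

0


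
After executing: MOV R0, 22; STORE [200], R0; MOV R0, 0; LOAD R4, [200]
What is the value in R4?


Register and memory trace:
  MOV R0, 22  → R0 = 22
  STORE [200], R0  → mem[200] = 22
  MOV R0, 0  → R0 = 0
  LOAD R4, [200]  → R4 = mem[200] = 22
Final: R4 = 22

22


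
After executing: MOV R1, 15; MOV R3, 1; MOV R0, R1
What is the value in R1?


Register state trace:
  MOV R1, 15  → R1 = 15
  MOV R3, 1  → R3 = 1
  MOV R0, R1  → R0 = 15
Final: R1 = 15

15


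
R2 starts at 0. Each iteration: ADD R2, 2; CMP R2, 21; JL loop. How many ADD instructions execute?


Loop trace (R2 starts at 0, target 21, step 2):
  ADD #1: R2 = 0 + 2 = 2  → 2 < 21, loop
  ADD #2: R2 = 2 + 2 = 4  → 4 < 21, loop
  ADD #3: R2 = 4 + 2 = 6  → 6 < 21, loop
  ADD #4: R2 = 6 + 2 = 8  → 8 < 21, loop
  ADD #5: R2 = 8 + 2 = 10  → 10 < 21, loop
  ADD #6: R2 = 10 + 2 = 12  → 12 < 21, loop
  ADD #7: R2 = 12 + 2 = 14  → 14 < 21, loop
  ADD #8: R2 = 14 + 2 = 16  → 16 < 21, loop
  ADD #9: R2 = 16 + 2 = 18  → 18 < 21, loop
  ADD #10: R2 = 18 + 2 = 20  → 20 < 21, loop
  ADD #11: R2 = 20 + 2 = 22  → 22 >= 21, exit
Total ADD instructions: 11

11


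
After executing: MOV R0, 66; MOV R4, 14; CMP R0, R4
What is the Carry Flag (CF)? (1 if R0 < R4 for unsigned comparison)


Register state trace:
  MOV R0, 66  → R0 = 66
  MOV R4, 14  → R4 = 14
  CMP R0, R4  → unsigned 66 - 14: no borrow
  66 >= 14, so CF = 0
CF = 0

0


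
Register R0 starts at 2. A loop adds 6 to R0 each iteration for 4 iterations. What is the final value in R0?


Starting value: R0 = 2
  Iter 1: R0 = 2 + 6 = 8
  Iter 2: R0 = 8 + 6 = 14
  Iter 3: R0 = 14 + 6 = 20
  Iter 4: R0 = 20 + 6 = 26
Final: R0 = 26

26


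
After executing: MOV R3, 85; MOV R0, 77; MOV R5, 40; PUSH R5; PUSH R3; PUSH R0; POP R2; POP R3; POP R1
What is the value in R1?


Stack trace (top is rightmost):
  MOV R3, 85  → R3 = 85
  MOV R0, 77  → R0 = 77
  MOV R5, 40  → R5 = 40
  PUSH R5  → stack: [40]
  PUSH R3  → stack: [40, 85]
  PUSH R0  → stack: [40, 85, 77]
  POP R2  → R2 = 77, stack: [40, 85]
  POP R3  → R3 = 85, stack: [40]
  POP R1  → R1 = 40, stack: []
Final: R1 = 40

40


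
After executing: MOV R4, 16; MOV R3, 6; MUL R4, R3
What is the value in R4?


Register state trace:
  MOV R4, 16  → R4 = 16
  MOV R3, 6  → R3 = 6
  MUL R4, R3  → R4 = 16 * 6 = 96
Final: R4 = 96

96


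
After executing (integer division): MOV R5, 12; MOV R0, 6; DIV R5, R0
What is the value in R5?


Register state trace:
  MOV R5, 12  → R5 = 12
  MOV R0, 6  → R0 = 6
  DIV R5, R0  → R5 = 12 // 6 = 2
Final: R5 = 2

2


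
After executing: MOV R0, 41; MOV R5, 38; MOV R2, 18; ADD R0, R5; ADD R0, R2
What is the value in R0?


Register state trace:
  MOV R0, 41  → R0 = 41
  MOV R5, 38  → R5 = 38
  MOV R2, 18  → R2 = 18
  ADD R0, R5  → R0 = 41 + 38 = 79
  ADD R0, R2  → R0 = 79 + 18 = 97
Final: R0 = 97

97


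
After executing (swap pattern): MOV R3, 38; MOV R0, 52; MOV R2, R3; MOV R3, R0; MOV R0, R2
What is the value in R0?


Register state trace (swap pattern):
  MOV R3, 38  → R3 = 38
  MOV R0, 52  → R0 = 52
  MOV R2, R3  → R2 = 38  (save R3)
  MOV R3, R0  → R3 = 52  (R3 gets R0's value)
  MOV R0, R2  → R0 = 38  (R0 gets saved value)
Final: R0 = 38

38


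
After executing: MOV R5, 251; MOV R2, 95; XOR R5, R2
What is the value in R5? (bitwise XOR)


Register state trace:
  MOV R5, 251  → R5 = 251 (0b11111011)
  MOV R2, 95  → R2 = 95 (0b01011111)
  XOR R5, R2  → R5 = 251 XOR 95 = 164 (0b10100100)
Final: R5 = 164

164


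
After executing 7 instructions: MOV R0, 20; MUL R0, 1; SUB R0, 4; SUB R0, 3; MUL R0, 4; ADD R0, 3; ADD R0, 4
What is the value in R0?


Register state trace:
  MOV R0, 20  → R0 = 20
  MUL R0, 1  → R0 = 20 * 1 = 20
  SUB R0, 4  → R0 = 20 - 4 = 16
  SUB R0, 3  → R0 = 16 - 3 = 13
  MUL R0, 4  → R0 = 13 * 4 = 52
  ADD R0, 3  → R0 = 52 + 3 = 55
  ADD R0, 4  → R0 = 55 + 4 = 59
Final: R0 = 59

59


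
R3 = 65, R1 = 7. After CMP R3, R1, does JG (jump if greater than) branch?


Trace:
  R3 = 65, R1 = 7
  CMP R3, R1  → compares 65 vs 7
  JG checks: is 65 greater than 7?
  65 > 7, so condition is true
Branch taken: Yes

Yes


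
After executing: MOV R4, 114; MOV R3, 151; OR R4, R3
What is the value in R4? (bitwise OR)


Register state trace:
  MOV R4, 114  → R4 = 114 (0b01110010)
  MOV R3, 151  → R3 = 151 (0b10010111)
  OR R4, R3   → R4 = 114 OR 151 = 247 (0b11110111)
Final: R4 = 247

247


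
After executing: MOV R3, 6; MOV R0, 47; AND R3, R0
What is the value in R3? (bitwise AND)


Register state trace:
  MOV R3, 6  → R3 = 6 (0b00000110)
  MOV R0, 47  → R0 = 47 (0b00101111)
  AND R3, R0  → R3 = 6 AND 47 = 6 (0b00000110)
Final: R3 = 6

6


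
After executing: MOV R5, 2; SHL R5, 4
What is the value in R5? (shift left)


Register state trace:
  MOV R5, 2  → R5 = 2
  SHL R5, 4  → R5 = 2 << 4 = 2 * 2^4 = 32
Final: R5 = 32

32


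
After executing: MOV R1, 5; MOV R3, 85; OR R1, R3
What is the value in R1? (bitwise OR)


Register state trace:
  MOV R1, 5  → R1 = 5 (0b00000101)
  MOV R3, 85  → R3 = 85 (0b01010101)
  OR R1, R3   → R1 = 5 OR 85 = 85 (0b01010101)
Final: R1 = 85

85


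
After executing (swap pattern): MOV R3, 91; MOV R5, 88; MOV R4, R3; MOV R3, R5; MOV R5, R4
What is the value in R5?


Register state trace (swap pattern):
  MOV R3, 91  → R3 = 91
  MOV R5, 88  → R5 = 88
  MOV R4, R3  → R4 = 91  (save R3)
  MOV R3, R5  → R3 = 88  (R3 gets R5's value)
  MOV R5, R4  → R5 = 91  (R5 gets saved value)
Final: R5 = 91

91


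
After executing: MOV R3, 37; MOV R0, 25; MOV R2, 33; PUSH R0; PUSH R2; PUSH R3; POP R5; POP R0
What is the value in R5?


Stack trace (top is rightmost):
  MOV R3, 37  → R3 = 37
  MOV R0, 25  → R0 = 25
  MOV R2, 33  → R2 = 33
  PUSH R0  → stack: [25]
  PUSH R2  → stack: [25, 33]
  PUSH R3  → stack: [25, 33, 37]
  POP R5  → R5 = 37, stack: [25, 33]
  POP R0  → R0 = 33, stack: [25]
Final: R5 = 37

37


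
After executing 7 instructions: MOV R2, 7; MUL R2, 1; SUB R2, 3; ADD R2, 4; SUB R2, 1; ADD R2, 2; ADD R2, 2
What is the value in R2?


Register state trace:
  MOV R2, 7  → R2 = 7
  MUL R2, 1  → R2 = 7 * 1 = 7
  SUB R2, 3  → R2 = 7 - 3 = 4
  ADD R2, 4  → R2 = 4 + 4 = 8
  SUB R2, 1  → R2 = 8 - 1 = 7
  ADD R2, 2  → R2 = 7 + 2 = 9
  ADD R2, 2  → R2 = 9 + 2 = 11
Final: R2 = 11

11


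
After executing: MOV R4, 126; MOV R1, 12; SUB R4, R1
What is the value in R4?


Register state trace:
  MOV R4, 126  → R4 = 126
  MOV R1, 12  → R1 = 12
  SUB R4, R1  → R4 = 126 - 12 = 114
Final: R4 = 114

114


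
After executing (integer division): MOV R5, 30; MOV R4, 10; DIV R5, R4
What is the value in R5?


Register state trace:
  MOV R5, 30  → R5 = 30
  MOV R4, 10  → R4 = 10
  DIV R5, R4  → R5 = 30 // 10 = 3
Final: R5 = 3

3


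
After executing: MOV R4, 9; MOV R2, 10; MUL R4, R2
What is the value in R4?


Register state trace:
  MOV R4, 9  → R4 = 9
  MOV R2, 10  → R2 = 10
  MUL R4, R2  → R4 = 9 * 10 = 90
Final: R4 = 90

90


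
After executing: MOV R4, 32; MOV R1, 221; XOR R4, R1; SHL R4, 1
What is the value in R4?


Register state trace:
  MOV R4, 32  → R4 = 32 (0b00100000)
  MOV R1, 221  → R1 = 221 (0b11011101)
  XOR R4, R1  → R4 = 32 XOR 221 = 253 (0b11111101)
  SHL R4, 1  → R4 = 253 << 1 = 506
Final: R4 = 506

506


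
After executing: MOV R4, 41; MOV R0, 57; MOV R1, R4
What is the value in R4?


Register state trace:
  MOV R4, 41  → R4 = 41
  MOV R0, 57  → R0 = 57
  MOV R1, R4  → R1 = 41
Final: R4 = 41

41


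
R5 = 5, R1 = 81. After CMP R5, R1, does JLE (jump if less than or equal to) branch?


Trace:
  R5 = 5, R1 = 81
  CMP R5, R1  → compares 5 vs 81
  JLE checks: is 5 less than or equal to 81?
  5 < 81, so condition is true
Branch taken: Yes

Yes


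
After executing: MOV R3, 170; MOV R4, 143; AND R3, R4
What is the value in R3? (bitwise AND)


Register state trace:
  MOV R3, 170  → R3 = 170 (0b10101010)
  MOV R4, 143  → R4 = 143 (0b10001111)
  AND R3, R4  → R3 = 170 AND 143 = 138 (0b10001010)
Final: R3 = 138

138


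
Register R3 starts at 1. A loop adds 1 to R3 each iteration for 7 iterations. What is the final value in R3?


Starting value: R3 = 1
  Iter 1: R3 = 1 + 1 = 2
  Iter 2: R3 = 2 + 1 = 3
  Iter 3: R3 = 3 + 1 = 4
  Iter 4: R3 = 4 + 1 = 5
  Iter 5: R3 = 5 + 1 = 6
  Iter 6: R3 = 6 + 1 = 7
  Iter 7: R3 = 7 + 1 = 8
Final: R3 = 8

8


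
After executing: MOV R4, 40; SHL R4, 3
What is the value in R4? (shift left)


Register state trace:
  MOV R4, 40  → R4 = 40
  SHL R4, 3  → R4 = 40 << 3 = 40 * 2^3 = 320
Final: R4 = 320

320


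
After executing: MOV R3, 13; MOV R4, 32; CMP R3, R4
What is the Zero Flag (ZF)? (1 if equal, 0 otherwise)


Register state trace:
  MOV R3, 13  → R3 = 13
  MOV R4, 32  → R4 = 32
  CMP R3, R4  → computes 13 - 32 = -19
  Result is nonzero, so values are not equal
ZF = 0

0


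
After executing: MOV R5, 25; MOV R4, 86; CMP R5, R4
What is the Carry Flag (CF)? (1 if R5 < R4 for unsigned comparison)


Register state trace:
  MOV R5, 25  → R5 = 25
  MOV R4, 86  → R4 = 86
  CMP R5, R4  → unsigned 25 - 86: borrow occurs
  25 < 86, so CF = 1
CF = 1

1


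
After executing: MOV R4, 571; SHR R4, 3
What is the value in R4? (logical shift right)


Register state trace:
  MOV R4, 571  → R4 = 571
  SHR R4, 3  → R4 = 571 >> 3 = 571 // 2^3 = 71
Final: R4 = 71

71


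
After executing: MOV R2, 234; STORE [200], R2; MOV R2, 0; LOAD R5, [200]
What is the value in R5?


Register and memory trace:
  MOV R2, 234  → R2 = 234
  STORE [200], R2  → mem[200] = 234
  MOV R2, 0  → R2 = 0
  LOAD R5, [200]  → R5 = mem[200] = 234
Final: R5 = 234

234


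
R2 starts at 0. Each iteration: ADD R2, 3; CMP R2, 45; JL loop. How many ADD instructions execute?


Loop trace (R2 starts at 0, target 45, step 3):
  ADD #1: R2 = 0 + 3 = 3  → 3 < 45, loop
  ADD #2: R2 = 3 + 3 = 6  → 6 < 45, loop
  ADD #3: R2 = 6 + 3 = 9  → 9 < 45, loop
  ADD #4: R2 = 9 + 3 = 12  → 12 < 45, loop
  ADD #5: R2 = 12 + 3 = 15  → 15 < 45, loop
  ADD #6: R2 = 15 + 3 = 18  → 18 < 45, loop
  ADD #7: R2 = 18 + 3 = 21  → 21 < 45, loop
  ADD #8: R2 = 21 + 3 = 24  → 24 < 45, loop
  ADD #9: R2 = 24 + 3 = 27  → 27 < 45, loop
  ADD #10: R2 = 27 + 3 = 30  → 30 < 45, loop
  ADD #11: R2 = 30 + 3 = 33  → 33 < 45, loop
  ADD #12: R2 = 33 + 3 = 36  → 36 < 45, loop
  ADD #13: R2 = 36 + 3 = 39  → 39 < 45, loop
  ADD #14: R2 = 39 + 3 = 42  → 42 < 45, loop
  ADD #15: R2 = 42 + 3 = 45  → 45 >= 45, exit
Total ADD instructions: 15

15


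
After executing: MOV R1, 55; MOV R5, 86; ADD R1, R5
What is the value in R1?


Register state trace:
  MOV R1, 55  → R1 = 55
  MOV R5, 86  → R5 = 86
  ADD R1, R5  → R1 = 55 + 86 = 141
Final: R1 = 141

141


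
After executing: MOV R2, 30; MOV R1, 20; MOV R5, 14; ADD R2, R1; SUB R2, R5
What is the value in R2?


Register state trace:
  MOV R2, 30  → R2 = 30
  MOV R1, 20  → R1 = 20
  MOV R5, 14  → R5 = 14
  ADD R2, R1  → R2 = 30 + 20 = 50
  SUB R2, R5  → R2 = 50 - 14 = 36
Final: R2 = 36

36


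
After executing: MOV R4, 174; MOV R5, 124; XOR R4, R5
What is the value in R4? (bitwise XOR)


Register state trace:
  MOV R4, 174  → R4 = 174 (0b10101110)
  MOV R5, 124  → R5 = 124 (0b01111100)
  XOR R4, R5  → R4 = 174 XOR 124 = 210 (0b11010010)
Final: R4 = 210

210


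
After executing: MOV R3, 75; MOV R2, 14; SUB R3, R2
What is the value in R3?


Register state trace:
  MOV R3, 75  → R3 = 75
  MOV R2, 14  → R2 = 14
  SUB R3, R2  → R3 = 75 - 14 = 61
Final: R3 = 61

61


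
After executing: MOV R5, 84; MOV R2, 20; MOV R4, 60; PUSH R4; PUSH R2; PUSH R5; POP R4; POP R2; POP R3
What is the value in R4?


Stack trace (top is rightmost):
  MOV R5, 84  → R5 = 84
  MOV R2, 20  → R2 = 20
  MOV R4, 60  → R4 = 60
  PUSH R4  → stack: [60]
  PUSH R2  → stack: [60, 20]
  PUSH R5  → stack: [60, 20, 84]
  POP R4  → R4 = 84, stack: [60, 20]
  POP R2  → R2 = 20, stack: [60]
  POP R3  → R3 = 60, stack: []
Final: R4 = 84

84


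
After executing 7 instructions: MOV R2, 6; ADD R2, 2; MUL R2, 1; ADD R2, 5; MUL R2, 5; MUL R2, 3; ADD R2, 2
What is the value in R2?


Register state trace:
  MOV R2, 6  → R2 = 6
  ADD R2, 2  → R2 = 6 + 2 = 8
  MUL R2, 1  → R2 = 8 * 1 = 8
  ADD R2, 5  → R2 = 8 + 5 = 13
  MUL R2, 5  → R2 = 13 * 5 = 65
  MUL R2, 3  → R2 = 65 * 3 = 195
  ADD R2, 2  → R2 = 195 + 2 = 197
Final: R2 = 197

197


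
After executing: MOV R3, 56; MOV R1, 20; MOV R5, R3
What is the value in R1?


Register state trace:
  MOV R3, 56  → R3 = 56
  MOV R1, 20  → R1 = 20
  MOV R5, R3  → R5 = 56
Final: R1 = 20

20


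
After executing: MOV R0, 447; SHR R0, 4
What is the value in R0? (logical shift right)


Register state trace:
  MOV R0, 447  → R0 = 447
  SHR R0, 4  → R0 = 447 >> 4 = 447 // 2^4 = 27
Final: R0 = 27

27


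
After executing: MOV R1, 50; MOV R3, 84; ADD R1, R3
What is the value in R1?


Register state trace:
  MOV R1, 50  → R1 = 50
  MOV R3, 84  → R3 = 84
  ADD R1, R3  → R1 = 50 + 84 = 134
Final: R1 = 134

134


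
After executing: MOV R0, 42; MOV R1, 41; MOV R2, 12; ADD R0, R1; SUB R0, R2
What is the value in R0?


Register state trace:
  MOV R0, 42  → R0 = 42
  MOV R1, 41  → R1 = 41
  MOV R2, 12  → R2 = 12
  ADD R0, R1  → R0 = 42 + 41 = 83
  SUB R0, R2  → R0 = 83 - 12 = 71
Final: R0 = 71

71


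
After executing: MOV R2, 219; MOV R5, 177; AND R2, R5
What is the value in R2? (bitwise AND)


Register state trace:
  MOV R2, 219  → R2 = 219 (0b11011011)
  MOV R5, 177  → R5 = 177 (0b10110001)
  AND R2, R5  → R2 = 219 AND 177 = 145 (0b10010001)
Final: R2 = 145

145


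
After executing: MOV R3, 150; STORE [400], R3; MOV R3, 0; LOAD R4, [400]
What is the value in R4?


Register and memory trace:
  MOV R3, 150  → R3 = 150
  STORE [400], R3  → mem[400] = 150
  MOV R3, 0  → R3 = 0
  LOAD R4, [400]  → R4 = mem[400] = 150
Final: R4 = 150

150


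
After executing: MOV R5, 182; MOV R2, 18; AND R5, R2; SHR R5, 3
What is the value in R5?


Register state trace:
  MOV R5, 182  → R5 = 182 (0b10110110)
  MOV R2, 18  → R2 = 18 (0b00010010)
  AND R5, R2  → R5 = 182 AND 18 = 18 (0b00010010)
  SHR R5, 3  → R5 = 18 >> 3 = 2
Final: R5 = 2

2


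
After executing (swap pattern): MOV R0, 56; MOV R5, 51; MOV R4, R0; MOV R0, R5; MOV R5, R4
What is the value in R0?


Register state trace (swap pattern):
  MOV R0, 56  → R0 = 56
  MOV R5, 51  → R5 = 51
  MOV R4, R0  → R4 = 56  (save R0)
  MOV R0, R5  → R0 = 51  (R0 gets R5's value)
  MOV R5, R4  → R5 = 56  (R5 gets saved value)
Final: R0 = 51

51


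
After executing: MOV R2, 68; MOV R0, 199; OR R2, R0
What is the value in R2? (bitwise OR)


Register state trace:
  MOV R2, 68  → R2 = 68 (0b01000100)
  MOV R0, 199  → R0 = 199 (0b11000111)
  OR R2, R0   → R2 = 68 OR 199 = 199 (0b11000111)
Final: R2 = 199

199


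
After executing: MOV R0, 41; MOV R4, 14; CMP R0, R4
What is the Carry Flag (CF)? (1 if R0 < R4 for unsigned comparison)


Register state trace:
  MOV R0, 41  → R0 = 41
  MOV R4, 14  → R4 = 14
  CMP R0, R4  → unsigned 41 - 14: no borrow
  41 >= 14, so CF = 0
CF = 0

0


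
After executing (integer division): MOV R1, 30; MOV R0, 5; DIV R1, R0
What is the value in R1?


Register state trace:
  MOV R1, 30  → R1 = 30
  MOV R0, 5  → R0 = 5
  DIV R1, R0  → R1 = 30 // 5 = 6
Final: R1 = 6

6


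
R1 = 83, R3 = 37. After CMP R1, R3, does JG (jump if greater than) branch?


Trace:
  R1 = 83, R3 = 37
  CMP R1, R3  → compares 83 vs 37
  JG checks: is 83 greater than 37?
  83 > 37, so condition is true
Branch taken: Yes

Yes


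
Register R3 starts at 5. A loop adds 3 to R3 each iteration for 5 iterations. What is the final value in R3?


Starting value: R3 = 5
  Iter 1: R3 = 5 + 3 = 8
  Iter 2: R3 = 8 + 3 = 11
  Iter 3: R3 = 11 + 3 = 14
  Iter 4: R3 = 14 + 3 = 17
  Iter 5: R3 = 17 + 3 = 20
Final: R3 = 20

20


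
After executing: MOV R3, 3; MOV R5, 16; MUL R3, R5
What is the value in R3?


Register state trace:
  MOV R3, 3  → R3 = 3
  MOV R5, 16  → R5 = 16
  MUL R3, R5  → R3 = 3 * 16 = 48
Final: R3 = 48

48


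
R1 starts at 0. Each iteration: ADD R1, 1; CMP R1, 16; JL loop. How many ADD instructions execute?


Loop trace (R1 starts at 0, target 16, step 1):
  ADD #1: R1 = 0 + 1 = 1  → 1 < 16, loop
  ADD #2: R1 = 1 + 1 = 2  → 2 < 16, loop
  ADD #3: R1 = 2 + 1 = 3  → 3 < 16, loop
  ADD #4: R1 = 3 + 1 = 4  → 4 < 16, loop
  ADD #5: R1 = 4 + 1 = 5  → 5 < 16, loop
  ADD #6: R1 = 5 + 1 = 6  → 6 < 16, loop
  ADD #7: R1 = 6 + 1 = 7  → 7 < 16, loop
  ADD #8: R1 = 7 + 1 = 8  → 8 < 16, loop
  ADD #9: R1 = 8 + 1 = 9  → 9 < 16, loop
  ADD #10: R1 = 9 + 1 = 10  → 10 < 16, loop
  ADD #11: R1 = 10 + 1 = 11  → 11 < 16, loop
  ADD #12: R1 = 11 + 1 = 12  → 12 < 16, loop
  ADD #13: R1 = 12 + 1 = 13  → 13 < 16, loop
  ADD #14: R1 = 13 + 1 = 14  → 14 < 16, loop
  ADD #15: R1 = 14 + 1 = 15  → 15 < 16, loop
  ADD #16: R1 = 15 + 1 = 16  → 16 >= 16, exit
Total ADD instructions: 16

16


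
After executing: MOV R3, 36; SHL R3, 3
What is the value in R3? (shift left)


Register state trace:
  MOV R3, 36  → R3 = 36
  SHL R3, 3  → R3 = 36 << 3 = 36 * 2^3 = 288
Final: R3 = 288

288


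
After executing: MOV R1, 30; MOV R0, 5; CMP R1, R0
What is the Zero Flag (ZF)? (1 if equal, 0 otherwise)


Register state trace:
  MOV R1, 30  → R1 = 30
  MOV R0, 5  → R0 = 5
  CMP R1, R0  → computes 30 - 5 = 25
  Result is nonzero, so values are not equal
ZF = 0

0


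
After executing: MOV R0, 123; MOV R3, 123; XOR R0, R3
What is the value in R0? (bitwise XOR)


Register state trace:
  MOV R0, 123  → R0 = 123 (0b01111011)
  MOV R3, 123  → R3 = 123 (0b01111011)
  XOR R0, R3  → R0 = 123 XOR 123 = 0 (0b00000000)
Final: R0 = 0

0


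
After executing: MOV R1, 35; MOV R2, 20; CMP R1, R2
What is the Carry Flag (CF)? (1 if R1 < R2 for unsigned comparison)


Register state trace:
  MOV R1, 35  → R1 = 35
  MOV R2, 20  → R2 = 20
  CMP R1, R2  → unsigned 35 - 20: no borrow
  35 >= 20, so CF = 0
CF = 0

0
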